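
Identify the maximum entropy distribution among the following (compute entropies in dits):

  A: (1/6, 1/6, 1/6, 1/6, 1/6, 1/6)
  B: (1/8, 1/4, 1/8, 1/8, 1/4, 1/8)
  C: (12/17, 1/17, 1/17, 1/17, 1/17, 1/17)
A

For a discrete distribution over n outcomes, entropy is maximized by the uniform distribution.

Computing entropies:
H(A) = 0.7782 dits
H(B) = 0.7526 dits
H(C) = 0.4687 dits

The uniform distribution (where all probabilities equal 1/6) achieves the maximum entropy of log_10(6) = 0.7782 dits.

Distribution A has the highest entropy.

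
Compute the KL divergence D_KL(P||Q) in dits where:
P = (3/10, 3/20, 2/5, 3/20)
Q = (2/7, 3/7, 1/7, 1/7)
0.1200 dits

KL divergence: D_KL(P||Q) = Σ p(x) log(p(x)/q(x))

Computing term by term:
  x=0: 3/10 × log_10[(3/10)/(2/7)] = 3/10 × 0.0212 = 0.0064
  x=1: 3/20 × log_10[(3/20)/(3/7)] = 3/20 × -0.4559 = -0.0684
  x=2: 2/5 × log_10[(2/5)/(1/7)] = 2/5 × 0.4472 = 0.1789
  x=3: 3/20 × log_10[(3/20)/(1/7)] = 3/20 × 0.0212 = 0.0032

D_KL(P||Q) = 0.1200 dits

Note: KL divergence is always non-negative and equals 0 iff P = Q.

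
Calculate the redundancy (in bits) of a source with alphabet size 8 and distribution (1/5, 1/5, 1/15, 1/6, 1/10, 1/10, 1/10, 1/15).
0.1229 bits

Redundancy measures how far a source is from maximum entropy:
R = H_max - H(X)

Maximum entropy for 8 symbols: H_max = log_2(8) = 3.0000 bits
Actual entropy: H(X) = 2.8771 bits
Redundancy: R = 3.0000 - 2.8771 = 0.1229 bits

This redundancy represents potential for compression: the source could be compressed by 0.1229 bits per symbol.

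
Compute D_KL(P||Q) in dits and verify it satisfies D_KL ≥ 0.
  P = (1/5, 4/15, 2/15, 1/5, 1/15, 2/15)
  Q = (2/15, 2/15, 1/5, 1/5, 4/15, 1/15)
0.0920 dits

KL divergence satisfies the Gibbs inequality: D_KL(P||Q) ≥ 0 for all distributions P, Q.

D_KL(P||Q) = Σ p(x) log(p(x)/q(x))
Term by term:
  x=0: 1/5 × log_10[(1/5)/(2/15)] = 0.0352
  x=1: 4/15 × log_10[(4/15)/(2/15)] = 0.0803
  x=2: 2/15 × log_10[(2/15)/(1/5)] = -0.0235
  x=3: 1/5 × log_10[(1/5)/(1/5)] = 0.0000
  x=4: 1/15 × log_10[(1/15)/(4/15)] = -0.0401
  x=5: 2/15 × log_10[(2/15)/(1/15)] = 0.0401
D_KL(P||Q) = 0.0920 dits

D_KL(P||Q) = 0.0920 ≥ 0 ✓

This non-negativity is a fundamental property: relative entropy cannot be negative because it measures how different Q is from P.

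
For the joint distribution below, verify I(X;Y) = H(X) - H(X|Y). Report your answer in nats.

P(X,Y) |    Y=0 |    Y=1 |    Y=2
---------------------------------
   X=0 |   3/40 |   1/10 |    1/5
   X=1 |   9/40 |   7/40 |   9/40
I(X;Y) = 0.0188 nats

Mutual information has multiple equivalent forms:
- I(X;Y) = H(X) - H(X|Y)
- I(X;Y) = H(Y) - H(Y|X)
- I(X;Y) = H(X) + H(Y) - H(X,Y)

Computing all quantities:
H(X) = 0.6616, H(Y) = 1.0799, H(X,Y) = 1.7227
H(X|Y) = 0.6428, H(Y|X) = 1.0611

Verification:
H(X) - H(X|Y) = 0.6616 - 0.6428 = 0.0188
H(Y) - H(Y|X) = 1.0799 - 1.0611 = 0.0188
H(X) + H(Y) - H(X,Y) = 0.6616 + 1.0799 - 1.7227 = 0.0188

All forms give I(X;Y) = 0.0188 nats. ✓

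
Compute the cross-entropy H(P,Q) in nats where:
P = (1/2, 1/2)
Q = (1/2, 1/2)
0.6931 nats

Cross-entropy: H(P,Q) = -Σ p(x) log q(x)

Alternatively: H(P,Q) = H(P) + D_KL(P||Q)
H(P) = 0.6931 nats
D_KL(P||Q) = 0.0000 nats

H(P,Q) = 0.6931 + 0.0000 = 0.6931 nats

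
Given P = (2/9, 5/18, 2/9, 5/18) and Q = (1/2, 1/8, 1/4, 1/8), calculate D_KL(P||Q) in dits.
0.1030 dits

KL divergence: D_KL(P||Q) = Σ p(x) log(p(x)/q(x))

Computing term by term:
  x=0: 2/9 × log_10[(2/9)/(1/2)] = 2/9 × -0.3522 = -0.0783
  x=1: 5/18 × log_10[(5/18)/(1/8)] = 5/18 × 0.3468 = 0.0963
  x=2: 2/9 × log_10[(2/9)/(1/4)] = 2/9 × -0.0512 = -0.0114
  x=3: 5/18 × log_10[(5/18)/(1/8)] = 5/18 × 0.3468 = 0.0963

D_KL(P||Q) = 0.1030 dits

Note: KL divergence is always non-negative and equals 0 iff P = Q.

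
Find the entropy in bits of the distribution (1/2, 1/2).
1.0000 bits

Shannon entropy is H(X) = -Σ p(x) log p(x).

For P = (1/2, 1/2):
H = -1/2 × log_2(1/2) -1/2 × log_2(1/2)
H = 1.0000 bits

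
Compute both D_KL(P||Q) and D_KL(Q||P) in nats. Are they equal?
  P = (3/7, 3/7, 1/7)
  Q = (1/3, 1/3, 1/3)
D_KL(P||Q) = 0.0944, D_KL(Q||P) = 0.1149

KL divergence is not symmetric: D_KL(P||Q) ≠ D_KL(Q||P) in general.

D_KL(P||Q) = 0.0944 nats
D_KL(Q||P) = 0.1149 nats

No, they are not equal!

This asymmetry is why KL divergence is not a true distance metric.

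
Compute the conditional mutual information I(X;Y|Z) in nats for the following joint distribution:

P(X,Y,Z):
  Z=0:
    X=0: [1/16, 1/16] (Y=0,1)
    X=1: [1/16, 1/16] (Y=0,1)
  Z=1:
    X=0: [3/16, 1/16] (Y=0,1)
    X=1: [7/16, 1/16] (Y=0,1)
0.0090 nats

Conditional mutual information: I(X;Y|Z) = H(X|Z) + H(Y|Z) - H(X,Y|Z)

H(Z) = 0.5623
H(X,Z) = 1.2130 → H(X|Z) = 0.6507
H(Y,Z) = 1.0735 → H(Y|Z) = 0.5112
H(X,Y,Z) = 1.7153 → H(X,Y|Z) = 1.1529

I(X;Y|Z) = 0.6507 + 0.5112 - 1.1529 = 0.0090 nats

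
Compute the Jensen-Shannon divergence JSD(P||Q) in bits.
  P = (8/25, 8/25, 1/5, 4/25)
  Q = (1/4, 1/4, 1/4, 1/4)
0.0154 bits

Jensen-Shannon divergence is:
JSD(P||Q) = 0.5 × D_KL(P||M) + 0.5 × D_KL(Q||M)
where M = 0.5 × (P + Q) is the mixture distribution.

M = 0.5 × (8/25, 8/25, 1/5, 4/25) + 0.5 × (1/4, 1/4, 1/4, 1/4) = (0.285, 0.285, 9/40, 0.205)

D_KL(P||M) = 0.0158 bits
D_KL(Q||M) = 0.0151 bits

JSD(P||Q) = 0.5 × 0.0158 + 0.5 × 0.0151 = 0.0154 bits

Unlike KL divergence, JSD is symmetric and bounded: 0 ≤ JSD ≤ log(2).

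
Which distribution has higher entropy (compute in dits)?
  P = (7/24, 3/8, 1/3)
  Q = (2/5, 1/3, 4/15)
P

Computing entropies in dits:
H(P) = 0.4749
H(Q) = 0.4713

Distribution P has higher entropy.

Intuition: The distribution closer to uniform (more spread out) has higher entropy.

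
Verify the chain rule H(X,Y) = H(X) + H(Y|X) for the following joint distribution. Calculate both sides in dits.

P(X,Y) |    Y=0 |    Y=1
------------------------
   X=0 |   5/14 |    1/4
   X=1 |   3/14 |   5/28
H(X,Y) = 0.5872, H(X) = 0.2910, H(Y|X) = 0.2962 (all in dits)

Chain rule: H(X,Y) = H(X) + H(Y|X)

Left side — joint entropy directly:
H(X,Y) = -Σ p(x,y) log p(x,y) = 0.5872 dits

Right side — compute H(Y|X) from the conditional distributions:
P(X) = (17/28, 11/28), so H(X) = 0.2910 dits
H(Y|X) = Σ_x P(X=x) · H(Y|X=x):
  P(Y|X=0) = (10/17, 7/17), H(Y|X=0) = 0.2942, weight P(X=0) = 17/28
  P(Y|X=1) = (6/11, 5/11), H(Y|X=1) = 0.2992, weight P(X=1) = 11/28
H(Y|X) = 0.2962 dits

H(X) + H(Y|X) = 0.2910 + 0.2962 = 0.5872 dits

Both sides equal 0.5872 dits. ✓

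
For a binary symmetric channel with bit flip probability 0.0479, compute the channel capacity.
0.7226 bits

For a binary symmetric channel (BSC) with error probability p:
Capacity C = 1 - H(p) bits per symbol

where H(p) = -p log₂(p) - (1-p) log₂(1-p) is the binary entropy function.

H(0.0479) = 0.2774 bits
C = 1 - 0.2774 = 0.7226 bits per symbol

This means we can reliably transmit up to 0.7226 bits of information per channel use.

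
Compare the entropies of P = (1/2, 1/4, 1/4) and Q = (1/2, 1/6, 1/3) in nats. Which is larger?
P

Computing entropies in nats:
H(P) = 1.0397
H(Q) = 1.0114

Distribution P has higher entropy.

Intuition: The distribution closer to uniform (more spread out) has higher entropy.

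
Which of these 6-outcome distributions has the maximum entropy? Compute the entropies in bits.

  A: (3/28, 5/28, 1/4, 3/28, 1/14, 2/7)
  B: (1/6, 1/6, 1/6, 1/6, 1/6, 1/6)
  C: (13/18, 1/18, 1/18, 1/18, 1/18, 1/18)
B

For a discrete distribution over n outcomes, entropy is maximized by the uniform distribution.

Computing entropies:
H(A) = 2.4227 bits
H(B) = 2.5850 bits
H(C) = 1.4974 bits

The uniform distribution (where all probabilities equal 1/6) achieves the maximum entropy of log_2(6) = 2.5850 bits.

Distribution B has the highest entropy.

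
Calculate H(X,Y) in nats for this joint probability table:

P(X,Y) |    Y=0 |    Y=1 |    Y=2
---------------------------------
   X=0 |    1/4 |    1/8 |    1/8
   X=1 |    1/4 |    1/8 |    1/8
1.7329 nats

Joint entropy is H(X,Y) = -Σ_{x,y} p(x,y) log p(x,y).

Summing over all non-zero entries:
H(X,Y) = -[1/4·log_e(1/4) + 1/8·log_e(1/8) + 1/8·log_e(1/8) + 1/4·log_e(1/4) + 1/8·log_e(1/8) + 1/8·log_e(1/8)]
H(X,Y) = 1.7329 nats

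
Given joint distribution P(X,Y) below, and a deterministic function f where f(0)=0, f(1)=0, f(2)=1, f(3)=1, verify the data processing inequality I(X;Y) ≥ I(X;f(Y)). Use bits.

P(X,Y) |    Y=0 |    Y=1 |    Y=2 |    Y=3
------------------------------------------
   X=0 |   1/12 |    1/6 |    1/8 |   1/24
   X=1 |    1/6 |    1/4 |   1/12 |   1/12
I(X;Y) = 0.0287, I(X;f(Y)) = 0.0102, inequality holds: 0.0287 ≥ 0.0102

Data Processing Inequality: For any Markov chain X → Y → Z, we have I(X;Y) ≥ I(X;Z).

Here Z = f(Y) is a deterministic function of Y, forming X → Y → Z.

Original I(X;Y) = 0.0287 bits

After applying f:
P(X,Z) where Z=f(Y):
- P(X,Z=0) = P(X,Y=0) + P(X,Y=1)
- P(X,Z=1) = P(X,Y=2) + P(X,Y=3)

I(X;Z) = I(X;f(Y)) = 0.0102 bits

Verification: 0.0287 ≥ 0.0102 ✓

Information cannot be created by processing; the function f can only lose information about X.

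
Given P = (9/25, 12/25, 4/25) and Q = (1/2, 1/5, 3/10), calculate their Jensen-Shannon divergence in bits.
0.0667 bits

Jensen-Shannon divergence is:
JSD(P||Q) = 0.5 × D_KL(P||M) + 0.5 × D_KL(Q||M)
where M = 0.5 × (P + Q) is the mixture distribution.

M = 0.5 × (9/25, 12/25, 4/25) + 0.5 × (1/2, 1/5, 3/10) = (0.43, 0.34, 0.23)

D_KL(P||M) = 0.0627 bits
D_KL(Q||M) = 0.0707 bits

JSD(P||Q) = 0.5 × 0.0627 + 0.5 × 0.0707 = 0.0667 bits

Unlike KL divergence, JSD is symmetric and bounded: 0 ≤ JSD ≤ log(2).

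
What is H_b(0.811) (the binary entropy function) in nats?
0.4848 nats

The binary entropy function is:
H(p) = -p log(p) - (1-p) log(1-p)

H(0.811) = -0.811 × log_e(0.811) - 0.189 × log_e(0.189)
H(0.811) = 0.4848 nats

Note: Binary entropy is maximized at p=0.5 (H=1 bit) and minimized at p=0 or p=1 (H=0).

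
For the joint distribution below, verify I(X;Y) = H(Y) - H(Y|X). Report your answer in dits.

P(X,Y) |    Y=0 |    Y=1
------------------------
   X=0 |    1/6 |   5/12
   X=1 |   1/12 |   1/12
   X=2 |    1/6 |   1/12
I(X;Y) = 0.0241 dits

Mutual information has multiple equivalent forms:
- I(X;Y) = H(X) - H(X|Y)
- I(X;Y) = H(Y) - H(Y|X)
- I(X;Y) = H(X) + H(Y) - H(X,Y)

Computing all quantities:
H(X) = 0.4168, H(Y) = 0.2950, H(X,Y) = 0.6876
H(X|Y) = 0.3926, H(Y|X) = 0.2708

Verification:
H(X) - H(X|Y) = 0.4168 - 0.3926 = 0.0241
H(Y) - H(Y|X) = 0.2950 - 0.2708 = 0.0241
H(X) + H(Y) - H(X,Y) = 0.4168 + 0.2950 - 0.6876 = 0.0241

All forms give I(X;Y) = 0.0241 dits. ✓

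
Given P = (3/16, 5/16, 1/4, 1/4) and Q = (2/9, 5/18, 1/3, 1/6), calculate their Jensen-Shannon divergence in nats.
0.0084 nats

Jensen-Shannon divergence is:
JSD(P||Q) = 0.5 × D_KL(P||M) + 0.5 × D_KL(Q||M)
where M = 0.5 × (P + Q) is the mixture distribution.

M = 0.5 × (3/16, 5/16, 1/4, 1/4) + 0.5 × (2/9, 5/18, 1/3, 1/6) = (0.204861, 0.295139, 7/24, 5/24)

D_KL(P||M) = 0.0083 nats
D_KL(Q||M) = 0.0086 nats

JSD(P||Q) = 0.5 × 0.0083 + 0.5 × 0.0086 = 0.0084 nats

Unlike KL divergence, JSD is symmetric and bounded: 0 ≤ JSD ≤ log(2).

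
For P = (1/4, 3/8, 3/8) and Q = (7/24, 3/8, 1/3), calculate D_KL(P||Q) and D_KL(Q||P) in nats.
D_KL(P||Q) = 0.0056, D_KL(Q||P) = 0.0057

KL divergence is not symmetric: D_KL(P||Q) ≠ D_KL(Q||P) in general.

D_KL(P||Q) = 0.0056 nats
D_KL(Q||P) = 0.0057 nats

No, they are not equal!

This asymmetry is why KL divergence is not a true distance metric.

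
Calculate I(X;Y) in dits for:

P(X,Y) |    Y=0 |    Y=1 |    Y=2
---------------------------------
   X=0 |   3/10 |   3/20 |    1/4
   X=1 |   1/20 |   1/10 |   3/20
0.0150 dits

Mutual information: I(X;Y) = H(X) + H(Y) - H(X,Y)

Marginals:
P(X) = (7/10, 3/10), H(X) = 0.2653 dits
P(Y) = (7/20, 1/4, 2/5), H(Y) = 0.4693 dits

Joint entropy: H(X,Y) = 0.7196 dits

I(X;Y) = 0.2653 + 0.4693 - 0.7196 = 0.0150 dits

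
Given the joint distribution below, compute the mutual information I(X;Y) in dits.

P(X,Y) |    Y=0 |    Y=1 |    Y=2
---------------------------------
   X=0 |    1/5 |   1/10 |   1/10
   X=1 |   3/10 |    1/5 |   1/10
0.0030 dits

Mutual information: I(X;Y) = H(X) + H(Y) - H(X,Y)

Marginals:
P(X) = (2/5, 3/5), H(X) = 0.2923 dits
P(Y) = (1/2, 3/10, 1/5), H(Y) = 0.4472 dits

Joint entropy: H(X,Y) = 0.7365 dits

I(X;Y) = 0.2923 + 0.4472 - 0.7365 = 0.0030 dits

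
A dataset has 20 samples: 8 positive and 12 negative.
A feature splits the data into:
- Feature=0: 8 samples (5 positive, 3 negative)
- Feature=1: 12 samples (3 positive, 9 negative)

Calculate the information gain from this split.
0.1024 bits

Information Gain = H(Y) - H(Y|Feature)

Before split:
P(positive) = 8/20 = 0.4000
H(Y) = 0.9710 bits

After split:
Feature=0: H = 0.9544 bits (weight = 8/20)
Feature=1: H = 0.8113 bits (weight = 12/20)
H(Y|Feature) = (8/20)×0.9544 + (12/20)×0.8113 = 0.8685 bits

Information Gain = 0.9710 - 0.8685 = 0.1024 bits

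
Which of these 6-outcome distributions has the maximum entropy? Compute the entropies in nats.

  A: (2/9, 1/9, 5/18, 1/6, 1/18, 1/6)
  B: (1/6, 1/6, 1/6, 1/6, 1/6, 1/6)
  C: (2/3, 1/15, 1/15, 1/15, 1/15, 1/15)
B

For a discrete distribution over n outcomes, entropy is maximized by the uniform distribution.

Computing entropies:
H(A) = 1.6920 nats
H(B) = 1.7918 nats
H(C) = 1.1730 nats

The uniform distribution (where all probabilities equal 1/6) achieves the maximum entropy of log_e(6) = 1.7918 nats.

Distribution B has the highest entropy.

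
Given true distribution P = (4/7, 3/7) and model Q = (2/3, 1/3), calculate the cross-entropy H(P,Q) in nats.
0.7025 nats

Cross-entropy: H(P,Q) = -Σ p(x) log q(x)

Alternatively: H(P,Q) = H(P) + D_KL(P||Q)
H(P) = 0.6829 nats
D_KL(P||Q) = 0.0196 nats

H(P,Q) = 0.6829 + 0.0196 = 0.7025 nats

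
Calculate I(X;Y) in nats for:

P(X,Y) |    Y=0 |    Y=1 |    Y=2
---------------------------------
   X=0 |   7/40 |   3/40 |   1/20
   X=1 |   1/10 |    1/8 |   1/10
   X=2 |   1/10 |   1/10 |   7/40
0.0535 nats

Mutual information: I(X;Y) = H(X) + H(Y) - H(X,Y)

Marginals:
P(X) = (3/10, 13/40, 3/8), H(X) = 1.0943 nats
P(Y) = (3/8, 3/10, 13/40), H(Y) = 1.0943 nats

Joint entropy: H(X,Y) = 2.1351 nats

I(X;Y) = 1.0943 + 1.0943 - 2.1351 = 0.0535 nats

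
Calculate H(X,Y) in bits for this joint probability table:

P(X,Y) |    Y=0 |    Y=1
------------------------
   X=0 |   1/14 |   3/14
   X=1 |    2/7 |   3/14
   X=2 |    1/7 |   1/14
2.4138 bits

Joint entropy is H(X,Y) = -Σ_{x,y} p(x,y) log p(x,y).

Summing over all non-zero entries:
H(X,Y) = -[1/14·log_2(1/14) + 3/14·log_2(3/14) + 2/7·log_2(2/7) + 3/14·log_2(3/14) + 1/7·log_2(1/7) + 1/14·log_2(1/14)]
H(X,Y) = 2.4138 bits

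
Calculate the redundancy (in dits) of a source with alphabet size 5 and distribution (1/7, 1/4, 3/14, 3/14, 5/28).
0.0074 dits

Redundancy measures how far a source is from maximum entropy:
R = H_max - H(X)

Maximum entropy for 5 symbols: H_max = log_10(5) = 0.6990 dits
Actual entropy: H(X) = 0.6916 dits
Redundancy: R = 0.6990 - 0.6916 = 0.0074 dits

This redundancy represents potential for compression: the source could be compressed by 0.0074 dits per symbol.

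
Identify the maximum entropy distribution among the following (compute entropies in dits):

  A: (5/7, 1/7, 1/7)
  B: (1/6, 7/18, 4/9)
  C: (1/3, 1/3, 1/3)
C

For a discrete distribution over n outcomes, entropy is maximized by the uniform distribution.

Computing entropies:
H(A) = 0.3458 dits
H(B) = 0.4457 dits
H(C) = 0.4771 dits

The uniform distribution (where all probabilities equal 1/3) achieves the maximum entropy of log_10(3) = 0.4771 dits.

Distribution C has the highest entropy.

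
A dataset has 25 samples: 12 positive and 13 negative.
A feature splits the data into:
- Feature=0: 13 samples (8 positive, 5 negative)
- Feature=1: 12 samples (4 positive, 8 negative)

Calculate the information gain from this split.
0.0582 bits

Information Gain = H(Y) - H(Y|Feature)

Before split:
P(positive) = 12/25 = 0.4800
H(Y) = 0.9988 bits

After split:
Feature=0: H = 0.9612 bits (weight = 13/25)
Feature=1: H = 0.9183 bits (weight = 12/25)
H(Y|Feature) = (13/25)×0.9612 + (12/25)×0.9183 = 0.9406 bits

Information Gain = 0.9988 - 0.9406 = 0.0582 bits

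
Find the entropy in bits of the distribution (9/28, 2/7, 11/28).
1.5722 bits

Shannon entropy is H(X) = -Σ p(x) log p(x).

For P = (9/28, 2/7, 11/28):
H = -9/28 × log_2(9/28) -2/7 × log_2(2/7) -11/28 × log_2(11/28)
H = 1.5722 bits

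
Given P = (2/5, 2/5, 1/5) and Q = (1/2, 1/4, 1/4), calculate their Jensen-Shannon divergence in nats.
0.0129 nats

Jensen-Shannon divergence is:
JSD(P||Q) = 0.5 × D_KL(P||M) + 0.5 × D_KL(Q||M)
where M = 0.5 × (P + Q) is the mixture distribution.

M = 0.5 × (2/5, 2/5, 1/5) + 0.5 × (1/2, 1/4, 1/4) = (9/20, 13/40, 9/40)

D_KL(P||M) = 0.0124 nats
D_KL(Q||M) = 0.0134 nats

JSD(P||Q) = 0.5 × 0.0124 + 0.5 × 0.0134 = 0.0129 nats

Unlike KL divergence, JSD is symmetric and bounded: 0 ≤ JSD ≤ log(2).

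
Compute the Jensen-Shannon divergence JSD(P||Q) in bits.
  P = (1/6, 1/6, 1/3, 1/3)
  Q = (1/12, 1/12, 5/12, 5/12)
0.0271 bits

Jensen-Shannon divergence is:
JSD(P||Q) = 0.5 × D_KL(P||M) + 0.5 × D_KL(Q||M)
where M = 0.5 × (P + Q) is the mixture distribution.

M = 0.5 × (1/6, 1/6, 1/3, 1/3) + 0.5 × (1/12, 1/12, 5/12, 5/12) = (1/8, 1/8, 3/8, 3/8)

D_KL(P||M) = 0.0251 bits
D_KL(Q||M) = 0.0292 bits

JSD(P||Q) = 0.5 × 0.0251 + 0.5 × 0.0292 = 0.0271 bits

Unlike KL divergence, JSD is symmetric and bounded: 0 ≤ JSD ≤ log(2).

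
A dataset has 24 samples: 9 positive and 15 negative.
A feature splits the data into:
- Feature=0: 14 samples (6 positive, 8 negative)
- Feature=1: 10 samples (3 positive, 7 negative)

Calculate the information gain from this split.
0.0125 bits

Information Gain = H(Y) - H(Y|Feature)

Before split:
P(positive) = 9/24 = 0.3750
H(Y) = 0.9544 bits

After split:
Feature=0: H = 0.9852 bits (weight = 14/24)
Feature=1: H = 0.8813 bits (weight = 10/24)
H(Y|Feature) = (14/24)×0.9852 + (10/24)×0.8813 = 0.9419 bits

Information Gain = 0.9544 - 0.9419 = 0.0125 bits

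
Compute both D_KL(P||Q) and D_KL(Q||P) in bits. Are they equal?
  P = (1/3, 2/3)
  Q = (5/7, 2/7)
D_KL(P||Q) = 0.4484, D_KL(Q||P) = 0.4361

KL divergence is not symmetric: D_KL(P||Q) ≠ D_KL(Q||P) in general.

D_KL(P||Q) = 0.4484 bits
D_KL(Q||P) = 0.4361 bits

No, they are not equal!

This asymmetry is why KL divergence is not a true distance metric.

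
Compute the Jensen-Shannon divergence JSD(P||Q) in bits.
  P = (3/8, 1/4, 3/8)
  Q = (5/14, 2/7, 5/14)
0.0012 bits

Jensen-Shannon divergence is:
JSD(P||Q) = 0.5 × D_KL(P||M) + 0.5 × D_KL(Q||M)
where M = 0.5 × (P + Q) is the mixture distribution.

M = 0.5 × (3/8, 1/4, 3/8) + 0.5 × (5/14, 2/7, 5/14) = (0.366071, 0.267857, 0.366071)

D_KL(P||M) = 0.0012 bits
D_KL(Q||M) = 0.0012 bits

JSD(P||Q) = 0.5 × 0.0012 + 0.5 × 0.0012 = 0.0012 bits

Unlike KL divergence, JSD is symmetric and bounded: 0 ≤ JSD ≤ log(2).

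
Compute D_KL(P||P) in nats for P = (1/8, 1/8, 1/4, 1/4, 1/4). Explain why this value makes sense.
0.0000 nats

KL divergence satisfies the Gibbs inequality: D_KL(P||Q) ≥ 0 for all distributions P, Q.

D_KL(P||Q) = Σ p(x) log(p(x)/q(x))
Each term is p(x) × log_e(p(x)/p(x)) = p(x) × log_e(1) = 0, so the sum is 0.
D_KL(P||Q) = 0.0000 nats

When P = Q, the KL divergence is exactly 0, as there is no 'divergence' between identical distributions.

This non-negativity is a fundamental property: relative entropy cannot be negative because it measures how different Q is from P.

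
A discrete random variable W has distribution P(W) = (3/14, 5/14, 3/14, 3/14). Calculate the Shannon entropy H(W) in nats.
1.3580 nats

Shannon entropy is H(X) = -Σ p(x) log p(x).

For P = (3/14, 5/14, 3/14, 3/14):
H = -3/14 × log_e(3/14) -5/14 × log_e(5/14) -3/14 × log_e(3/14) -3/14 × log_e(3/14)
H = 1.3580 nats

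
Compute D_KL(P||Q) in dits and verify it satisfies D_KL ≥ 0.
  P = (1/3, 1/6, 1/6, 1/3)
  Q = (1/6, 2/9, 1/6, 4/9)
0.0379 dits

KL divergence satisfies the Gibbs inequality: D_KL(P||Q) ≥ 0 for all distributions P, Q.

D_KL(P||Q) = Σ p(x) log(p(x)/q(x))
Term by term:
  x=0: 1/3 × log_10[(1/3)/(1/6)] = 0.1003
  x=1: 1/6 × log_10[(1/6)/(2/9)] = -0.0208
  x=2: 1/6 × log_10[(1/6)/(1/6)] = 0.0000
  x=3: 1/3 × log_10[(1/3)/(4/9)] = -0.0416
D_KL(P||Q) = 0.0379 dits

D_KL(P||Q) = 0.0379 ≥ 0 ✓

This non-negativity is a fundamental property: relative entropy cannot be negative because it measures how different Q is from P.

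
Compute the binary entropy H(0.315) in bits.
0.8989 bits

The binary entropy function is:
H(p) = -p log(p) - (1-p) log(1-p)

H(0.315) = -0.315 × log_2(0.315) - 0.685 × log_2(0.685)
H(0.315) = 0.8989 bits

Note: Binary entropy is maximized at p=0.5 (H=1 bit) and minimized at p=0 or p=1 (H=0).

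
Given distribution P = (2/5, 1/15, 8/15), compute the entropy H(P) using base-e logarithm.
0.8823 nats

Shannon entropy is H(X) = -Σ p(x) log p(x).

For P = (2/5, 1/15, 8/15):
H = -2/5 × log_e(2/5) -1/15 × log_e(1/15) -8/15 × log_e(8/15)
H = 0.8823 nats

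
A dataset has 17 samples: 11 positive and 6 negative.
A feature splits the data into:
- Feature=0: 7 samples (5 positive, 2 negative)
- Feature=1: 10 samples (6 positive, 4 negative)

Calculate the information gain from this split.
0.0101 bits

Information Gain = H(Y) - H(Y|Feature)

Before split:
P(positive) = 11/17 = 0.6471
H(Y) = 0.9367 bits

After split:
Feature=0: H = 0.8631 bits (weight = 7/17)
Feature=1: H = 0.9710 bits (weight = 10/17)
H(Y|Feature) = (7/17)×0.8631 + (10/17)×0.9710 = 0.9265 bits

Information Gain = 0.9367 - 0.9265 = 0.0101 bits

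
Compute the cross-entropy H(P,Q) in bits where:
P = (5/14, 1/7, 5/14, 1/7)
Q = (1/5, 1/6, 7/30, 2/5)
2.1372 bits

Cross-entropy: H(P,Q) = -Σ p(x) log q(x)

Alternatively: H(P,Q) = H(P) + D_KL(P||Q)
H(P) = 1.8631 bits
D_KL(P||Q) = 0.2741 bits

H(P,Q) = 1.8631 + 0.2741 = 2.1372 bits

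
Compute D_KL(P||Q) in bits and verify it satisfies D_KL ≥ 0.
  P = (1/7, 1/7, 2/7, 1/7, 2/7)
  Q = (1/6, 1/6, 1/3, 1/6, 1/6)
0.0633 bits

KL divergence satisfies the Gibbs inequality: D_KL(P||Q) ≥ 0 for all distributions P, Q.

D_KL(P||Q) = Σ p(x) log(p(x)/q(x))
Term by term:
  x=0: 1/7 × log_2[(1/7)/(1/6)] = -0.0318
  x=1: 1/7 × log_2[(1/7)/(1/6)] = -0.0318
  x=2: 2/7 × log_2[(2/7)/(1/3)] = -0.0635
  x=3: 1/7 × log_2[(1/7)/(1/6)] = -0.0318
  x=4: 2/7 × log_2[(2/7)/(1/6)] = 0.2222
D_KL(P||Q) = 0.0633 bits

D_KL(P||Q) = 0.0633 ≥ 0 ✓

This non-negativity is a fundamental property: relative entropy cannot be negative because it measures how different Q is from P.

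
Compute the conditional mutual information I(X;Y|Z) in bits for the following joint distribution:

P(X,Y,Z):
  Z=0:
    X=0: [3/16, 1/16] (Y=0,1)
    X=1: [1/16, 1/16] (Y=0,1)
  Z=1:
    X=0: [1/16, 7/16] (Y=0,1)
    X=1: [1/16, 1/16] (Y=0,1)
0.0710 bits

Conditional mutual information: I(X;Y|Z) = H(X|Z) + H(Y|Z) - H(X,Y|Z)

H(Z) = 0.9544
H(X,Z) = 1.7500 → H(X|Z) = 0.7956
H(Y,Z) = 1.7500 → H(Y|Z) = 0.7956
H(X,Y,Z) = 2.4746 → H(X,Y|Z) = 1.5202

I(X;Y|Z) = 0.7956 + 0.7956 - 1.5202 = 0.0710 bits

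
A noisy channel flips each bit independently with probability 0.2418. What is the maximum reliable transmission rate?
0.2020 bits

For a binary symmetric channel (BSC) with error probability p:
Capacity C = 1 - H(p) bits per symbol

where H(p) = -p log₂(p) - (1-p) log₂(1-p) is the binary entropy function.

H(0.2418) = 0.7980 bits
C = 1 - 0.7980 = 0.2020 bits per symbol

This means we can reliably transmit up to 0.2020 bits of information per channel use.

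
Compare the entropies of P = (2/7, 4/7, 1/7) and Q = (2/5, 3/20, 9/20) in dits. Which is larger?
Q

Computing entropies in dits:
H(P) = 0.4151
H(Q) = 0.4388

Distribution Q has higher entropy.

Intuition: The distribution closer to uniform (more spread out) has higher entropy.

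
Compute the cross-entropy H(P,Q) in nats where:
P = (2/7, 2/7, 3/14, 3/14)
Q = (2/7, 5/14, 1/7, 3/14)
1.3992 nats

Cross-entropy: H(P,Q) = -Σ p(x) log q(x)

Alternatively: H(P,Q) = H(P) + D_KL(P||Q)
H(P) = 1.3761 nats
D_KL(P||Q) = 0.0231 nats

H(P,Q) = 1.3761 + 0.0231 = 1.3992 nats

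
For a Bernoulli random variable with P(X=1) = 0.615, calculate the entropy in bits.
0.9615 bits

The binary entropy function is:
H(p) = -p log(p) - (1-p) log(1-p)

H(0.615) = -0.615 × log_2(0.615) - 0.385 × log_2(0.385)
H(0.615) = 0.9615 bits

Note: Binary entropy is maximized at p=0.5 (H=1 bit) and minimized at p=0 or p=1 (H=0).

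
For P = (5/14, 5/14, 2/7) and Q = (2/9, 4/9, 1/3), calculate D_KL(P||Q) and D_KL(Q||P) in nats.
D_KL(P||Q) = 0.0473, D_KL(Q||P) = 0.0431

KL divergence is not symmetric: D_KL(P||Q) ≠ D_KL(Q||P) in general.

D_KL(P||Q) = 0.0473 nats
D_KL(Q||P) = 0.0431 nats

No, they are not equal!

This asymmetry is why KL divergence is not a true distance metric.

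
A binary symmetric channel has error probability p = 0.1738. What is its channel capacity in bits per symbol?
0.3337 bits

For a binary symmetric channel (BSC) with error probability p:
Capacity C = 1 - H(p) bits per symbol

where H(p) = -p log₂(p) - (1-p) log₂(1-p) is the binary entropy function.

H(0.1738) = 0.6663 bits
C = 1 - 0.6663 = 0.3337 bits per symbol

This means we can reliably transmit up to 0.3337 bits of information per channel use.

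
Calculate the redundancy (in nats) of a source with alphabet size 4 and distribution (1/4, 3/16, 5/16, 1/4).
0.0158 nats

Redundancy measures how far a source is from maximum entropy:
R = H_max - H(X)

Maximum entropy for 4 symbols: H_max = log_e(4) = 1.3863 nats
Actual entropy: H(X) = 1.3705 nats
Redundancy: R = 1.3863 - 1.3705 = 0.0158 nats

This redundancy represents potential for compression: the source could be compressed by 0.0158 nats per symbol.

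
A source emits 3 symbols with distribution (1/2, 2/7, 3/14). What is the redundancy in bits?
0.0923 bits

Redundancy measures how far a source is from maximum entropy:
R = H_max - H(X)

Maximum entropy for 3 symbols: H_max = log_2(3) = 1.5850 bits
Actual entropy: H(X) = 1.4926 bits
Redundancy: R = 1.5850 - 1.4926 = 0.0923 bits

This redundancy represents potential for compression: the source could be compressed by 0.0923 bits per symbol.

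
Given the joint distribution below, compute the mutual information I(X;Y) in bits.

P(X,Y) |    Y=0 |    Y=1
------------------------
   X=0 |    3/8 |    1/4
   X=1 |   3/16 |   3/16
0.0069 bits

Mutual information: I(X;Y) = H(X) + H(Y) - H(X,Y)

Marginals:
P(X) = (5/8, 3/8), H(X) = 0.9544 bits
P(Y) = (9/16, 7/16), H(Y) = 0.9887 bits

Joint entropy: H(X,Y) = 1.9363 bits

I(X;Y) = 0.9544 + 0.9887 - 1.9363 = 0.0069 bits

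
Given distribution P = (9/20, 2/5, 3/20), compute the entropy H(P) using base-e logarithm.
1.0104 nats

Shannon entropy is H(X) = -Σ p(x) log p(x).

For P = (9/20, 2/5, 3/20):
H = -9/20 × log_e(9/20) -2/5 × log_e(2/5) -3/20 × log_e(3/20)
H = 1.0104 nats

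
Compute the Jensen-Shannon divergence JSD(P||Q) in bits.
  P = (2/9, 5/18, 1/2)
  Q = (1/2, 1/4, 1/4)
0.0707 bits

Jensen-Shannon divergence is:
JSD(P||Q) = 0.5 × D_KL(P||M) + 0.5 × D_KL(Q||M)
where M = 0.5 × (P + Q) is the mixture distribution.

M = 0.5 × (2/9, 5/18, 1/2) + 0.5 × (1/2, 1/4, 1/4) = (13/36, 0.263889, 3/8)

D_KL(P||M) = 0.0724 bits
D_KL(Q||M) = 0.0690 bits

JSD(P||Q) = 0.5 × 0.0724 + 0.5 × 0.0690 = 0.0707 bits

Unlike KL divergence, JSD is symmetric and bounded: 0 ≤ JSD ≤ log(2).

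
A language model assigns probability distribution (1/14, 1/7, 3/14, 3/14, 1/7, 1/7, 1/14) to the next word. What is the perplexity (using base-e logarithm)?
6.4958

Perplexity is e^H (or exp(H) for natural log).

First, H = -Σ p log p = 1.8712 nats
Perplexity = e^1.8712 = 6.4958

Interpretation: The model's uncertainty is equivalent to choosing uniformly among 6.5 options.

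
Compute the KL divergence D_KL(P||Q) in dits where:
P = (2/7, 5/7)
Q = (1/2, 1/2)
0.0412 dits

KL divergence: D_KL(P||Q) = Σ p(x) log(p(x)/q(x))

Computing term by term:
  x=0: 2/7 × log_10[(2/7)/(1/2)] = 2/7 × -0.2430 = -0.0694
  x=1: 5/7 × log_10[(5/7)/(1/2)] = 5/7 × 0.1549 = 0.1106

D_KL(P||Q) = 0.0412 dits

Note: KL divergence is always non-negative and equals 0 iff P = Q.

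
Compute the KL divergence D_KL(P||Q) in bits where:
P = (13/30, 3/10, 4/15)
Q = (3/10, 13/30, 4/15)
0.0707 bits

KL divergence: D_KL(P||Q) = Σ p(x) log(p(x)/q(x))

Computing term by term:
  x=0: 13/30 × log_2[(13/30)/(3/10)] = 13/30 × 0.5305 = 0.2299
  x=1: 3/10 × log_2[(3/10)/(13/30)] = 3/10 × -0.5305 = -0.1592
  x=2: 4/15 × log_2[(4/15)/(4/15)] = 4/15 × 0.0000 = 0.0000

D_KL(P||Q) = 0.0707 bits

Note: KL divergence is always non-negative and equals 0 iff P = Q.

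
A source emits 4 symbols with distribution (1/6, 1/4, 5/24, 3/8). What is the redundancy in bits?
0.0671 bits

Redundancy measures how far a source is from maximum entropy:
R = H_max - H(X)

Maximum entropy for 4 symbols: H_max = log_2(4) = 2.0000 bits
Actual entropy: H(X) = 1.9329 bits
Redundancy: R = 2.0000 - 1.9329 = 0.0671 bits

This redundancy represents potential for compression: the source could be compressed by 0.0671 bits per symbol.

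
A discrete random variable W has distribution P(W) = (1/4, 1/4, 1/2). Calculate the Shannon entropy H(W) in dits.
0.4515 dits

Shannon entropy is H(X) = -Σ p(x) log p(x).

For P = (1/4, 1/4, 1/2):
H = -1/4 × log_10(1/4) -1/4 × log_10(1/4) -1/2 × log_10(1/2)
H = 0.4515 dits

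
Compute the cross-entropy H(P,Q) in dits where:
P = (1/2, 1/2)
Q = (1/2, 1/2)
0.3010 dits

Cross-entropy: H(P,Q) = -Σ p(x) log q(x)

Alternatively: H(P,Q) = H(P) + D_KL(P||Q)
H(P) = 0.3010 dits
D_KL(P||Q) = 0.0000 dits

H(P,Q) = 0.3010 + 0.0000 = 0.3010 dits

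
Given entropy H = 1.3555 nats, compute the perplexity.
3.8787

Perplexity is e^H (or exp(H) for natural log).

H = 1.3555 nats
Perplexity = e^1.3555 = 3.8787

Interpretation: The model's uncertainty is equivalent to choosing uniformly among 3.9 options.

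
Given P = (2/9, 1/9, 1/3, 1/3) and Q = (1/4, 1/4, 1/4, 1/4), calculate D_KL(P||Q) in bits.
0.1089 bits

KL divergence: D_KL(P||Q) = Σ p(x) log(p(x)/q(x))

Computing term by term:
  x=0: 2/9 × log_2[(2/9)/(1/4)] = 2/9 × -0.1699 = -0.0378
  x=1: 1/9 × log_2[(1/9)/(1/4)] = 1/9 × -1.1699 = -0.1300
  x=2: 1/3 × log_2[(1/3)/(1/4)] = 1/3 × 0.4150 = 0.1383
  x=3: 1/3 × log_2[(1/3)/(1/4)] = 1/3 × 0.4150 = 0.1383

D_KL(P||Q) = 0.1089 bits

Note: KL divergence is always non-negative and equals 0 iff P = Q.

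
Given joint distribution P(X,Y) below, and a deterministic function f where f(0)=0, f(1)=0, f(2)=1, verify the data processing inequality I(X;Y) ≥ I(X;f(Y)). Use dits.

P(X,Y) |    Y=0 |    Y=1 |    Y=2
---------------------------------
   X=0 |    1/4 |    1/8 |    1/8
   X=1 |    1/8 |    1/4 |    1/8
I(X;Y) = 0.0184, I(X;f(Y)) = 0.0000, inequality holds: 0.0184 ≥ 0.0000

Data Processing Inequality: For any Markov chain X → Y → Z, we have I(X;Y) ≥ I(X;Z).

Here Z = f(Y) is a deterministic function of Y, forming X → Y → Z.

Original I(X;Y) = 0.0184 dits

After applying f:
P(X,Z) where Z=f(Y):
- P(X,Z=0) = P(X,Y=0) + P(X,Y=1)
- P(X,Z=1) = P(X,Y=2)

I(X;Z) = I(X;f(Y)) = 0.0000 dits

Verification: 0.0184 ≥ 0.0000 ✓

Information cannot be created by processing; the function f can only lose information about X.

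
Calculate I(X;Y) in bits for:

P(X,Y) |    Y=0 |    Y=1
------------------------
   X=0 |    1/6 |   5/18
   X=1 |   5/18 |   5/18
0.0113 bits

Mutual information: I(X;Y) = H(X) + H(Y) - H(X,Y)

Marginals:
P(X) = (4/9, 5/9), H(X) = 0.9911 bits
P(Y) = (4/9, 5/9), H(Y) = 0.9911 bits

Joint entropy: H(X,Y) = 1.9708 bits

I(X;Y) = 0.9911 + 0.9911 - 1.9708 = 0.0113 bits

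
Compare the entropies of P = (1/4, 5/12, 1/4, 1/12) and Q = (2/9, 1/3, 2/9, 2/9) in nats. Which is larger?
Q

Computing entropies in nats:
H(P) = 1.2650
H(Q) = 1.3689

Distribution Q has higher entropy.

Intuition: The distribution closer to uniform (more spread out) has higher entropy.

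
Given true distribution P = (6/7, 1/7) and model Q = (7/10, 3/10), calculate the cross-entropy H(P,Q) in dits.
0.2075 dits

Cross-entropy: H(P,Q) = -Σ p(x) log q(x)

Alternatively: H(P,Q) = H(P) + D_KL(P||Q)
H(P) = 0.1781 dits
D_KL(P||Q) = 0.0294 dits

H(P,Q) = 0.1781 + 0.0294 = 0.2075 dits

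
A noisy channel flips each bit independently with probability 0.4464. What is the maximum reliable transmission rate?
0.0083 bits

For a binary symmetric channel (BSC) with error probability p:
Capacity C = 1 - H(p) bits per symbol

where H(p) = -p log₂(p) - (1-p) log₂(1-p) is the binary entropy function.

H(0.4464) = 0.9917 bits
C = 1 - 0.9917 = 0.0083 bits per symbol

This means we can reliably transmit up to 0.0083 bits of information per channel use.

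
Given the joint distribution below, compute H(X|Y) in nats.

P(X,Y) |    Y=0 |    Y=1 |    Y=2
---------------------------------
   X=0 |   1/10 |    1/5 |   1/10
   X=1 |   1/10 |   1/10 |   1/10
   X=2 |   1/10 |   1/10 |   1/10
1.0751 nats

Using the chain rule: H(X|Y) = H(X,Y) - H(Y)

First, compute H(X,Y) = 2.1640 nats

Marginal P(Y) = (3/10, 2/5, 3/10)
H(Y) = 1.0889 nats

H(X|Y) = H(X,Y) - H(Y) = 2.1640 - 1.0889 = 1.0751 nats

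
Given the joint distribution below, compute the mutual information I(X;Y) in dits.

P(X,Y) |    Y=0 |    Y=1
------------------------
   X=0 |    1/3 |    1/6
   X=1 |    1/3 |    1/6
0.0000 dits

Mutual information: I(X;Y) = H(X) + H(Y) - H(X,Y)

Marginals:
P(X) = (1/2, 1/2), H(X) = 0.3010 dits
P(Y) = (2/3, 1/3), H(Y) = 0.2764 dits

Joint entropy: H(X,Y) = 0.5775 dits

I(X;Y) = 0.3010 + 0.2764 - 0.5775 = 0.0000 dits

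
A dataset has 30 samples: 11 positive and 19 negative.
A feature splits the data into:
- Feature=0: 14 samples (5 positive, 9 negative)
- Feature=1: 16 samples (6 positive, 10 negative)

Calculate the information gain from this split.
0.0002 bits

Information Gain = H(Y) - H(Y|Feature)

Before split:
P(positive) = 11/30 = 0.3667
H(Y) = 0.9481 bits

After split:
Feature=0: H = 0.9403 bits (weight = 14/30)
Feature=1: H = 0.9544 bits (weight = 16/30)
H(Y|Feature) = (14/30)×0.9403 + (16/30)×0.9544 = 0.9478 bits

Information Gain = 0.9481 - 0.9478 = 0.0002 bits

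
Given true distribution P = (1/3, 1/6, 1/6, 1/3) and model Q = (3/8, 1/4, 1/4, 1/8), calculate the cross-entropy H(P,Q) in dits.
0.6437 dits

Cross-entropy: H(P,Q) = -Σ p(x) log q(x)

Alternatively: H(P,Q) = H(P) + D_KL(P||Q)
H(P) = 0.5775 dits
D_KL(P||Q) = 0.0662 dits

H(P,Q) = 0.5775 + 0.0662 = 0.6437 dits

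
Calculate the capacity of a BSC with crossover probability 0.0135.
0.8968 bits

For a binary symmetric channel (BSC) with error probability p:
Capacity C = 1 - H(p) bits per symbol

where H(p) = -p log₂(p) - (1-p) log₂(1-p) is the binary entropy function.

H(0.0135) = 0.1032 bits
C = 1 - 0.1032 = 0.8968 bits per symbol

This means we can reliably transmit up to 0.8968 bits of information per channel use.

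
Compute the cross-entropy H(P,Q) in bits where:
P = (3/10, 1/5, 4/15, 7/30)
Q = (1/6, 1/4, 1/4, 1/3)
2.0786 bits

Cross-entropy: H(P,Q) = -Σ p(x) log q(x)

Alternatively: H(P,Q) = H(P) + D_KL(P||Q)
H(P) = 1.9839 bits
D_KL(P||Q) = 0.0948 bits

H(P,Q) = 1.9839 + 0.0948 = 2.0786 bits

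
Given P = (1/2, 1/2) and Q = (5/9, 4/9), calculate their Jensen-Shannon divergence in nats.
0.0015 nats

Jensen-Shannon divergence is:
JSD(P||Q) = 0.5 × D_KL(P||M) + 0.5 × D_KL(Q||M)
where M = 0.5 × (P + Q) is the mixture distribution.

M = 0.5 × (1/2, 1/2) + 0.5 × (5/9, 4/9) = (19/36, 17/36)

D_KL(P||M) = 0.0015 nats
D_KL(Q||M) = 0.0016 nats

JSD(P||Q) = 0.5 × 0.0015 + 0.5 × 0.0016 = 0.0015 nats

Unlike KL divergence, JSD is symmetric and bounded: 0 ≤ JSD ≤ log(2).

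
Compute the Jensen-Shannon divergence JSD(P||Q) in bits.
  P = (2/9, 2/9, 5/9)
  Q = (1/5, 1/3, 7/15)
0.0113 bits

Jensen-Shannon divergence is:
JSD(P||Q) = 0.5 × D_KL(P||M) + 0.5 × D_KL(Q||M)
where M = 0.5 × (P + Q) is the mixture distribution.

M = 0.5 × (2/9, 2/9, 5/9) + 0.5 × (1/5, 1/3, 7/15) = (0.211111, 5/18, 0.511111)

D_KL(P||M) = 0.0117 bits
D_KL(Q||M) = 0.0108 bits

JSD(P||Q) = 0.5 × 0.0117 + 0.5 × 0.0108 = 0.0113 bits

Unlike KL divergence, JSD is symmetric and bounded: 0 ≤ JSD ≤ log(2).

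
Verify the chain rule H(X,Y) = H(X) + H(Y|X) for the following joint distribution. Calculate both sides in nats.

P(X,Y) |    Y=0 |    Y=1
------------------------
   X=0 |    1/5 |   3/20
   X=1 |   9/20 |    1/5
H(X,Y) = 1.2877, H(X) = 0.6474, H(Y|X) = 0.6402 (all in nats)

Chain rule: H(X,Y) = H(X) + H(Y|X)

Left side — joint entropy directly:
H(X,Y) = -Σ p(x,y) log p(x,y) = 1.2877 nats

Right side — compute H(Y|X) from the conditional distributions:
P(X) = (7/20, 13/20), so H(X) = 0.6474 nats
H(Y|X) = Σ_x P(X=x) · H(Y|X=x):
  P(Y|X=0) = (4/7, 3/7), H(Y|X=0) = 0.6829, weight P(X=0) = 7/20
  P(Y|X=1) = (9/13, 4/13), H(Y|X=1) = 0.6172, weight P(X=1) = 13/20
H(Y|X) = 0.6402 nats

H(X) + H(Y|X) = 0.6474 + 0.6402 = 1.2877 nats

Both sides equal 1.2877 nats. ✓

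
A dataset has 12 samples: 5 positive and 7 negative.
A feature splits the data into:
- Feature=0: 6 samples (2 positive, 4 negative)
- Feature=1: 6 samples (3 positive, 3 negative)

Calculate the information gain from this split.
0.0207 bits

Information Gain = H(Y) - H(Y|Feature)

Before split:
P(positive) = 5/12 = 0.4167
H(Y) = 0.9799 bits

After split:
Feature=0: H = 0.9183 bits (weight = 6/12)
Feature=1: H = 1.0000 bits (weight = 6/12)
H(Y|Feature) = (6/12)×0.9183 + (6/12)×1.0000 = 0.9591 bits

Information Gain = 0.9799 - 0.9591 = 0.0207 bits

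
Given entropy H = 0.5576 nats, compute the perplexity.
1.7465

Perplexity is e^H (or exp(H) for natural log).

H = 0.5576 nats
Perplexity = e^0.5576 = 1.7465

Interpretation: The model's uncertainty is equivalent to choosing uniformly among 1.7 options.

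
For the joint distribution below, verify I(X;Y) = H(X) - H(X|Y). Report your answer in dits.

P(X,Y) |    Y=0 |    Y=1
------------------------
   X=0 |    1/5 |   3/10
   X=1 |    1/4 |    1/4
I(X;Y) = 0.0022 dits

Mutual information has multiple equivalent forms:
- I(X;Y) = H(X) - H(X|Y)
- I(X;Y) = H(Y) - H(Y|X)
- I(X;Y) = H(X) + H(Y) - H(X,Y)

Computing all quantities:
H(X) = 0.3010, H(Y) = 0.2989, H(X,Y) = 0.5977
H(X|Y) = 0.2988, H(Y|X) = 0.2967

Verification:
H(X) - H(X|Y) = 0.3010 - 0.2988 = 0.0022
H(Y) - H(Y|X) = 0.2989 - 0.2967 = 0.0022
H(X) + H(Y) - H(X,Y) = 0.3010 + 0.2989 - 0.5977 = 0.0022

All forms give I(X;Y) = 0.0022 dits. ✓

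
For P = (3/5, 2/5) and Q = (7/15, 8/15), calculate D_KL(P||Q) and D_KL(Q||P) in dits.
D_KL(P||Q) = 0.0155, D_KL(Q||P) = 0.0157

KL divergence is not symmetric: D_KL(P||Q) ≠ D_KL(Q||P) in general.

D_KL(P||Q) = 0.0155 dits
D_KL(Q||P) = 0.0157 dits

No, they are not equal!

This asymmetry is why KL divergence is not a true distance metric.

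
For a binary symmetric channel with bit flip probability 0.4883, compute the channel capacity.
0.0004 bits

For a binary symmetric channel (BSC) with error probability p:
Capacity C = 1 - H(p) bits per symbol

where H(p) = -p log₂(p) - (1-p) log₂(1-p) is the binary entropy function.

H(0.4883) = 0.9996 bits
C = 1 - 0.9996 = 0.0004 bits per symbol

This means we can reliably transmit up to 0.0004 bits of information per channel use.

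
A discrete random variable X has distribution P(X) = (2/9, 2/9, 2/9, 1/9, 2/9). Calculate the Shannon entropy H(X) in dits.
0.6867 dits

Shannon entropy is H(X) = -Σ p(x) log p(x).

For P = (2/9, 2/9, 2/9, 1/9, 2/9):
H = -2/9 × log_10(2/9) -2/9 × log_10(2/9) -2/9 × log_10(2/9) -1/9 × log_10(1/9) -2/9 × log_10(2/9)
H = 0.6867 dits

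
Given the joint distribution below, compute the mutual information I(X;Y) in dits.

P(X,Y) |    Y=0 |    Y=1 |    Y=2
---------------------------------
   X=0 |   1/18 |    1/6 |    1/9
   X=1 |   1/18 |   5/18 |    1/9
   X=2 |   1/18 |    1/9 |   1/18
0.0055 dits

Mutual information: I(X;Y) = H(X) + H(Y) - H(X,Y)

Marginals:
P(X) = (1/3, 4/9, 2/9), H(X) = 0.4607 dits
P(Y) = (1/6, 5/9, 5/18), H(Y) = 0.4260 dits

Joint entropy: H(X,Y) = 0.8813 dits

I(X;Y) = 0.4607 + 0.4260 - 0.8813 = 0.0055 dits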